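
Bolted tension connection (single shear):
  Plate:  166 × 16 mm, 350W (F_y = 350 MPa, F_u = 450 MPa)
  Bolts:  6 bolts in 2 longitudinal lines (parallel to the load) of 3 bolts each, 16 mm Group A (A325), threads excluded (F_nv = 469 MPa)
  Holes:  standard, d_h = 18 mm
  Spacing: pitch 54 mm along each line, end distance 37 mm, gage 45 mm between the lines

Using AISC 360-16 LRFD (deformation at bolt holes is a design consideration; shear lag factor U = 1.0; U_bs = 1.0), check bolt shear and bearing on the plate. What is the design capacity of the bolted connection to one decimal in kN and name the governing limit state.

424.3 kN (bolt shear governs)

Bolt shear: A_b = π(16)²/4 = 201.06 mm². φR_n = 0.75 × 469 × 201.06 × 6 × 1 = 424.3 kN.
Bearing (16 mm plate, F_u = 450 MPa): end bolts L_c = 37 − 18/2 = 28, R_n = min(1.2×28×16×450, 2.4×16×16×450) = 241.92 kN/bolt; interior L_c = 54 − 18 = 36, R_n = 276.48 kN/bolt. φR_n = 0.75 × (2×241.92 + 4×276.48) = 1192.3 kN.
Governing: min(424.3, 1192.3) = 424.3 kN → bolt shear.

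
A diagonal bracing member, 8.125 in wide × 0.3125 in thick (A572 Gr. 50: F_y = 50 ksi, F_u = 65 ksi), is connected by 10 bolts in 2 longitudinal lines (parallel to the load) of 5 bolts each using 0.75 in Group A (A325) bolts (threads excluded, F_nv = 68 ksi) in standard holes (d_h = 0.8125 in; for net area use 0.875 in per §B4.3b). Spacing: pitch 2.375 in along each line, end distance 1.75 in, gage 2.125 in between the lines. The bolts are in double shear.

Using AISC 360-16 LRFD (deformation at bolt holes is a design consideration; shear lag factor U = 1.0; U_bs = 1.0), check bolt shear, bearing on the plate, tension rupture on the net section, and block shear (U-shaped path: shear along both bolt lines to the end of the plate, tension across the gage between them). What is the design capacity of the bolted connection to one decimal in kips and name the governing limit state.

Bolt shear: A_b = π(0.75)²/4 = 0.44179 in². φR_n = 0.75 × 68 × 0.44179 × 10 × 2 = 450.6 kips.
Bearing (0.3125 in plate, F_u = 65 ksi): end bolts L_c = 1.75 − 0.8125/2 = 1.34375, R_n = min(1.2×1.34375×0.3125×65, 2.4×0.75×0.3125×65) = 32.754 kips/bolt; interior L_c = 2.375 − 0.8125 = 1.5625, R_n = 36.563 kips/bolt. φR_n = 0.75 × (2×32.754 + 8×36.563) = 268.5 kips.
Tension rupture (net): A_n = (8.125 − 2×0.875)×0.3125 = 1.9922 in² (U = 1.0, A_e = A_n). φR_n = 0.75 × 65 × 1.9922 = 97.1 kips.
Block shear: shear path 2×[1.75+4×2.375] = 2×11.25 in, A_gv = 7.0313, A_nv = 2×(11.25 − 4.5×0.875)×0.3125 = 4.5703 in²; tension across gage: (2.125 − 1×0.875)×0.3125 = 0.39063 in². R_n = min(0.6×65×4.5703, 0.6×50×7.0313) + 1.0×65×0.39063 = min(178.24, 210.94) + 25.391 = 203.63 kips. φR_n = 0.75 × 203.63 = 152.7 kips.
Governing: min(450.6, 268.5, 97.1, 152.7) = 97.1 kips → net-section rupture.

97.1 kips (net-section rupture governs)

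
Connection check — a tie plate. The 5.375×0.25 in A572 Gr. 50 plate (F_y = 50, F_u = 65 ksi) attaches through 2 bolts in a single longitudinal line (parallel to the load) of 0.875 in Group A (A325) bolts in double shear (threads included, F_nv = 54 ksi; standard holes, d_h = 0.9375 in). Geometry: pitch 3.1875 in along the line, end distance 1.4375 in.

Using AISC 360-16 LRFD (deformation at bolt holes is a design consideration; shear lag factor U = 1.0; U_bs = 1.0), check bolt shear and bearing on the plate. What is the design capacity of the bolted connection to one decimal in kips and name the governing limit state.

39.8 kips (bearing governs)

Bolt shear: A_b = π(0.875)²/4 = 0.60132 in². φR_n = 0.75 × 54 × 0.60132 × 2 × 2 = 97.4 kips.
Bearing (0.25 in plate, F_u = 65 ksi): end bolts L_c = 1.4375 − 0.9375/2 = 0.96875, R_n = min(1.2×0.96875×0.25×65, 2.4×0.875×0.25×65) = 18.891 kips/bolt; interior L_c = 3.1875 − 0.9375 = 2.25, R_n = 34.125 kips/bolt. φR_n = 0.75 × (1×18.891 + 1×34.125) = 39.8 kips.
Governing: min(97.4, 39.8) = 39.8 kips → bearing.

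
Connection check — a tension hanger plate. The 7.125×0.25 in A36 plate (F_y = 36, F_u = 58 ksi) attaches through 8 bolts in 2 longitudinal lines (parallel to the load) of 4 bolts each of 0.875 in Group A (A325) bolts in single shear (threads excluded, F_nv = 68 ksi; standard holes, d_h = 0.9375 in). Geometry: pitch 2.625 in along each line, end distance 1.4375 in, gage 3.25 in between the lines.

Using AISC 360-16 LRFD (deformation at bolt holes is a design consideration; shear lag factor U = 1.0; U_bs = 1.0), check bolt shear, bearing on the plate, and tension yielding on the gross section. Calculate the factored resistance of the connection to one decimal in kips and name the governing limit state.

Bolt shear: A_b = π(0.875)²/4 = 0.60132 in². φR_n = 0.75 × 68 × 0.60132 × 8 × 1 = 245.3 kips.
Bearing (0.25 in plate, F_u = 58 ksi): end bolts L_c = 1.4375 − 0.9375/2 = 0.96875, R_n = min(1.2×0.96875×0.25×58, 2.4×0.875×0.25×58) = 16.856 kips/bolt; interior L_c = 2.625 − 0.9375 = 1.6875, R_n = 29.363 kips/bolt. φR_n = 0.75 × (2×16.856 + 6×29.363) = 157.4 kips.
Tension yield (gross): A_g = 7.125×0.25 = 1.7813 in². φR_n = 0.90 × 36 × 1.7813 = 57.7 kips.
Governing: min(245.3, 157.4, 57.7) = 57.7 kips → gross-section yield.

57.7 kips (gross-section yield governs)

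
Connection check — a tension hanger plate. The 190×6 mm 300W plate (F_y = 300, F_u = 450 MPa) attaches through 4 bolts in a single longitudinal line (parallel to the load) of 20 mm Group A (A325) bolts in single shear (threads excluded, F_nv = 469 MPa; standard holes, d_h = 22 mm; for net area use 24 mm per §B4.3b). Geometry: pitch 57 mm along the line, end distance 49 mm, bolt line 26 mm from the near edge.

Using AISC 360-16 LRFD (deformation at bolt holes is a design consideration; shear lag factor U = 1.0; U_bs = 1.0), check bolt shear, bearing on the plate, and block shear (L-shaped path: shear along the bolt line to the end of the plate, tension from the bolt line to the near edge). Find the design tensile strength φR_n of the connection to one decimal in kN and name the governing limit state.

193.6 kN (block shear governs)

Bolt shear: A_b = π(20)²/4 = 314.16 mm². φR_n = 0.75 × 469 × 314.16 × 4 × 1 = 442.0 kN.
Bearing (6 mm plate, F_u = 450 MPa): end bolts L_c = 49 − 22/2 = 38, R_n = min(1.2×38×6×450, 2.4×20×6×450) = 123.12 kN/bolt; interior L_c = 57 − 22 = 35, R_n = 113.4 kN/bolt. φR_n = 0.75 × (1×123.12 + 3×113.4) = 347.5 kN.
Block shear: shear path 1×[49+3×57] = 1×220 mm, A_gv = 1320, A_nv = 1×(220 − 3.5×24)×6 = 816 mm²; tension to near edge: (26 − 0.5×24)×6 = 84 mm². R_n = min(0.6×450×816, 0.6×300×1320) + 1.0×450×84 = min(220.32, 237.6) + 37.8 = 258.12 kN. φR_n = 0.75 × 258.12 = 193.6 kN.
Governing: min(442.0, 347.5, 193.6) = 193.6 kN → block shear.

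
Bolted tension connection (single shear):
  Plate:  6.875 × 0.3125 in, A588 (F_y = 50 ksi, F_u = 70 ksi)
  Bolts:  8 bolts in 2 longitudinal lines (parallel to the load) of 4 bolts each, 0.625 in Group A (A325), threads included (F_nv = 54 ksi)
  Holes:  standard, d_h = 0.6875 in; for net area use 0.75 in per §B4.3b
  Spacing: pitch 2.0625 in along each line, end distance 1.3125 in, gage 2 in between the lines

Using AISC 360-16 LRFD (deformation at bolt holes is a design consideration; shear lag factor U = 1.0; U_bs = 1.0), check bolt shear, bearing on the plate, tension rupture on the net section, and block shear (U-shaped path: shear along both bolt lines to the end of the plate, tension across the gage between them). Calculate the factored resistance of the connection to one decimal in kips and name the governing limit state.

Bolt shear: A_b = π(0.625)²/4 = 0.3068 in². φR_n = 0.75 × 54 × 0.3068 × 8 × 1 = 99.4 kips.
Bearing (0.3125 in plate, F_u = 70 ksi): end bolts L_c = 1.3125 − 0.6875/2 = 0.96875, R_n = min(1.2×0.96875×0.3125×70, 2.4×0.625×0.3125×70) = 25.43 kips/bolt; interior L_c = 2.0625 − 0.6875 = 1.375, R_n = 32.813 kips/bolt. φR_n = 0.75 × (2×25.43 + 6×32.813) = 185.8 kips.
Tension rupture (net): A_n = (6.875 − 2×0.75)×0.3125 = 1.6797 in² (U = 1.0, A_e = A_n). φR_n = 0.75 × 70 × 1.6797 = 88.2 kips.
Block shear: shear path 2×[1.3125+3×2.0625] = 2×7.5 in, A_gv = 4.6875, A_nv = 2×(7.5 − 3.5×0.75)×0.3125 = 3.0469 in²; tension across gage: (2 − 1×0.75)×0.3125 = 0.39063 in². R_n = min(0.6×70×3.0469, 0.6×50×4.6875) + 1.0×70×0.39063 = min(127.97, 140.63) + 27.344 = 155.31 kips. φR_n = 0.75 × 155.31 = 116.5 kips.
Governing: min(99.4, 185.8, 88.2, 116.5) = 88.2 kips → net-section rupture.

88.2 kips (net-section rupture governs)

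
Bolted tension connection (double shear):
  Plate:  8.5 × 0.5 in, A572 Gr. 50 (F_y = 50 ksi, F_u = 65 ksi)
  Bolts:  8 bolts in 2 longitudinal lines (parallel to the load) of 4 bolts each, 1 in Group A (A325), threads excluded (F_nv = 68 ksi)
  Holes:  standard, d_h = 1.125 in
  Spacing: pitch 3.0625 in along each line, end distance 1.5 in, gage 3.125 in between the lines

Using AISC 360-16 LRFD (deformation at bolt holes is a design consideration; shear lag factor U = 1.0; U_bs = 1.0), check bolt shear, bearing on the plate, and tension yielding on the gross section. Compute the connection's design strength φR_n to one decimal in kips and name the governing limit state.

Bolt shear: A_b = π(1)²/4 = 0.7854 in². φR_n = 0.75 × 68 × 0.7854 × 8 × 2 = 640.9 kips.
Bearing (0.5 in plate, F_u = 65 ksi): end bolts L_c = 1.5 − 1.125/2 = 0.9375, R_n = min(1.2×0.9375×0.5×65, 2.4×1×0.5×65) = 36.563 kips/bolt; interior L_c = 3.0625 − 1.125 = 1.9375, R_n = 75.563 kips/bolt. φR_n = 0.75 × (2×36.563 + 6×75.563) = 394.9 kips.
Tension yield (gross): A_g = 8.5×0.5 = 4.25 in². φR_n = 0.90 × 50 × 4.25 = 191.3 kips.
Governing: min(640.9, 394.9, 191.3) = 191.3 kips → gross-section yield.

191.3 kips (gross-section yield governs)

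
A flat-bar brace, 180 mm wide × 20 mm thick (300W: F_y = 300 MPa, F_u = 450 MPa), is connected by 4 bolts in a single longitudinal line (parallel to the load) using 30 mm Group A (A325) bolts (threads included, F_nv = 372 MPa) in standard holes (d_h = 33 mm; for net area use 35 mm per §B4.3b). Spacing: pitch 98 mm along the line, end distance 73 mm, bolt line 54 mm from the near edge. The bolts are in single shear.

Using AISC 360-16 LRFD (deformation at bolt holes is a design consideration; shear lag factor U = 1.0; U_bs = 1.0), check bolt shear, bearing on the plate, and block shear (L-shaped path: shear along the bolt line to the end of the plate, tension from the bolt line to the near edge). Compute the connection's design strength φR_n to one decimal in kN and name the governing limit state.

788.9 kN (bolt shear governs)

Bolt shear: A_b = π(30)²/4 = 706.86 mm². φR_n = 0.75 × 372 × 706.86 × 4 × 1 = 788.9 kN.
Bearing (20 mm plate, F_u = 450 MPa): end bolts L_c = 73 − 33/2 = 56.5, R_n = min(1.2×56.5×20×450, 2.4×30×20×450) = 610.2 kN/bolt; interior L_c = 98 − 33 = 65, R_n = 648 kN/bolt. φR_n = 0.75 × (1×610.2 + 3×648) = 1915.7 kN.
Block shear: shear path 1×[73+3×98] = 1×367 mm, A_gv = 7340, A_nv = 1×(367 − 3.5×35)×20 = 4890 mm²; tension to near edge: (54 − 0.5×35)×20 = 730 mm². R_n = min(0.6×450×4890, 0.6×300×7340) + 1.0×450×730 = min(1320.3, 1321.2) + 328.5 = 1648.8 kN. φR_n = 0.75 × 1648.8 = 1236.6 kN.
Governing: min(788.9, 1915.7, 1236.6) = 788.9 kN → bolt shear.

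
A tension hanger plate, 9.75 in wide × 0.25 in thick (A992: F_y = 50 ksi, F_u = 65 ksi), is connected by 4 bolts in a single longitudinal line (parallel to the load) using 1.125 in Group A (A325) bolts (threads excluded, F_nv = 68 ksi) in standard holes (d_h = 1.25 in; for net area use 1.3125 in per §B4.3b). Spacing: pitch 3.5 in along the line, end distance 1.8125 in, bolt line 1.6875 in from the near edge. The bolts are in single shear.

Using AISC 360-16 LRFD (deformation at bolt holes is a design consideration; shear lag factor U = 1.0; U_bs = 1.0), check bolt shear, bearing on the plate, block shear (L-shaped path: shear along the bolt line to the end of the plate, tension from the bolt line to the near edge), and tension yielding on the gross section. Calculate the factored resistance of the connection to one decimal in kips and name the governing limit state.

Bolt shear: A_b = π(1.125)²/4 = 0.99402 in². φR_n = 0.75 × 68 × 0.99402 × 4 × 1 = 202.8 kips.
Bearing (0.25 in plate, F_u = 65 ksi): end bolts L_c = 1.8125 − 1.25/2 = 1.1875, R_n = min(1.2×1.1875×0.25×65, 2.4×1.125×0.25×65) = 23.156 kips/bolt; interior L_c = 3.5 − 1.25 = 2.25, R_n = 43.875 kips/bolt. φR_n = 0.75 × (1×23.156 + 3×43.875) = 116.1 kips.
Block shear: shear path 1×[1.8125+3×3.5] = 1×12.3125 in, A_gv = 3.0781, A_nv = 1×(12.3125 − 3.5×1.3125)×0.25 = 1.9297 in²; tension to near edge: (1.6875 − 0.5×1.3125)×0.25 = 0.25781 in². R_n = min(0.6×65×1.9297, 0.6×50×3.0781) + 1.0×65×0.25781 = min(75.258, 92.343) + 16.758 = 92.016 kips. φR_n = 0.75 × 92.016 = 69.0 kips.
Tension yield (gross): A_g = 9.75×0.25 = 2.4375 in². φR_n = 0.90 × 50 × 2.4375 = 109.7 kips.
Governing: min(202.8, 116.1, 69.0, 109.7) = 69.0 kips → block shear.

69.0 kips (block shear governs)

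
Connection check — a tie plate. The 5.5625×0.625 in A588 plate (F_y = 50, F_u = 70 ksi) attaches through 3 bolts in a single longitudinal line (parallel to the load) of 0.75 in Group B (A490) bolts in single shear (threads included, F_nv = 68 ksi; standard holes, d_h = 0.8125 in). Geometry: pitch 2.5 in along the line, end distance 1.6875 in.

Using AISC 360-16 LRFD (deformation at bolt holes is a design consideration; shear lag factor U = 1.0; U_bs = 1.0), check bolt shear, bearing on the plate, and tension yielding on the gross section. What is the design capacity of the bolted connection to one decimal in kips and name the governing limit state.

Bolt shear: A_b = π(0.75)²/4 = 0.44179 in². φR_n = 0.75 × 68 × 0.44179 × 3 × 1 = 67.6 kips.
Bearing (0.625 in plate, F_u = 70 ksi): end bolts L_c = 1.6875 − 0.8125/2 = 1.28125, R_n = min(1.2×1.28125×0.625×70, 2.4×0.75×0.625×70) = 67.266 kips/bolt; interior L_c = 2.5 − 0.8125 = 1.6875, R_n = 78.75 kips/bolt. φR_n = 0.75 × (1×67.266 + 2×78.75) = 168.6 kips.
Tension yield (gross): A_g = 5.5625×0.625 = 3.4766 in². φR_n = 0.90 × 50 × 3.4766 = 156.4 kips.
Governing: min(67.6, 168.6, 156.4) = 67.6 kips → bolt shear.

67.6 kips (bolt shear governs)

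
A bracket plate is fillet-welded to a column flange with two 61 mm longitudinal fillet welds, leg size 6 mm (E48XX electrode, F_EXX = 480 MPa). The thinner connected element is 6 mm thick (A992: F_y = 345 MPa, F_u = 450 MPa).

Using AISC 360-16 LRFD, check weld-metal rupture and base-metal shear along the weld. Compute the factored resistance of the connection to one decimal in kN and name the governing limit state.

Weld metal: throat = 0.707×6 = 4.242 mm, L = 2×61 = 122 mm. φR_n = 0.75 × 0.6 × 480 × 4.242 × 122 = 111.8 kN.
Base metal shear (6 mm plate): yield φR_n = 1.0×0.6×345×6×122 = 151.5 kN; rupture φR_n = 0.75×0.6×450×6×122 = 148.2 kN; take 148.2 kN (rupture).
Governing: min(111.8, 148.2) = 111.8 kN → weld metal.

111.8 kN (weld metal governs)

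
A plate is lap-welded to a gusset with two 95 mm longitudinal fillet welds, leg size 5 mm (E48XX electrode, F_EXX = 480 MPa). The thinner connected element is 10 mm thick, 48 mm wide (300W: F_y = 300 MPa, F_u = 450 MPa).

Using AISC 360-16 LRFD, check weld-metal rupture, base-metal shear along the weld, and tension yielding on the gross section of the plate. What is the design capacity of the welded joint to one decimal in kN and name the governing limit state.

Weld metal: throat = 0.707×5 = 3.535 mm, L = 2×95 = 190 mm. φR_n = 0.75 × 0.6 × 480 × 3.535 × 190 = 145.1 kN.
Base metal shear (10 mm plate): yield φR_n = 1.0×0.6×300×10×190 = 342.0 kN; rupture φR_n = 0.75×0.6×450×10×190 = 384.8 kN; take 342.0 kN (yield).
Tension yield (gross): A_g = 48×10 = 480 mm². φR_n = 0.90 × 300 × 480 = 129.6 kN.
Governing: min(145.1, 342.0, 129.6) = 129.6 kN → gross-section yield.

129.6 kN (gross-section yield governs)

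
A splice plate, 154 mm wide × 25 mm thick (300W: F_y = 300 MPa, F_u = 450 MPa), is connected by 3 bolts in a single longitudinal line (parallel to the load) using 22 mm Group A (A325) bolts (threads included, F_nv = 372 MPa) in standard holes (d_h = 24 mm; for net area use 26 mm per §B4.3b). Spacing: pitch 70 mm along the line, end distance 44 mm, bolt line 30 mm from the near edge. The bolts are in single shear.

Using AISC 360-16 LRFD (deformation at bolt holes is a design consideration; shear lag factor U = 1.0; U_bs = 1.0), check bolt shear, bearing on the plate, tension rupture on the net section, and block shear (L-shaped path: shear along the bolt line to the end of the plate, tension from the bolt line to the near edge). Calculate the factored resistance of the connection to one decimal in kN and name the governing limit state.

Bolt shear: A_b = π(22)²/4 = 380.13 mm². φR_n = 0.75 × 372 × 380.13 × 3 × 1 = 318.2 kN.
Bearing (25 mm plate, F_u = 450 MPa): end bolts L_c = 44 − 24/2 = 32, R_n = min(1.2×32×25×450, 2.4×22×25×450) = 432 kN/bolt; interior L_c = 70 − 24 = 46, R_n = 594 kN/bolt. φR_n = 0.75 × (1×432 + 2×594) = 1215.0 kN.
Tension rupture (net): A_n = (154 − 1×26)×25 = 3200 mm² (U = 1.0, A_e = A_n). φR_n = 0.75 × 450 × 3200 = 1080.0 kN.
Block shear: shear path 1×[44+2×70] = 1×184 mm, A_gv = 4600, A_nv = 1×(184 − 2.5×26)×25 = 2975 mm²; tension to near edge: (30 − 0.5×26)×25 = 425 mm². R_n = min(0.6×450×2975, 0.6×300×4600) + 1.0×450×425 = min(803.25, 828) + 191.25 = 994.5 kN. φR_n = 0.75 × 994.5 = 745.9 kN.
Governing: min(318.2, 1215.0, 1080.0, 745.9) = 318.2 kN → bolt shear.

318.2 kN (bolt shear governs)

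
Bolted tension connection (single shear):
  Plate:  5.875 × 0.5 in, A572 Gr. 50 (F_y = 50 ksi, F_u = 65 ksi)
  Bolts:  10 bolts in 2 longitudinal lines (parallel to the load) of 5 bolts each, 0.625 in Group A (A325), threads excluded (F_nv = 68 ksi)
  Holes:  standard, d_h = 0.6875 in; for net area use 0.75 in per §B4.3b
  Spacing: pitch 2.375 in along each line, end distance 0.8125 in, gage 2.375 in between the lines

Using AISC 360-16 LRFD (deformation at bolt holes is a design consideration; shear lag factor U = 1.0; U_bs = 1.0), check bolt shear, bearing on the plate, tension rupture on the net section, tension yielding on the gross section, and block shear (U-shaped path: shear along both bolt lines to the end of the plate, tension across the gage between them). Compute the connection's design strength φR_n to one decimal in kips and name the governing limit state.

106.6 kips (net-section rupture governs)

Bolt shear: A_b = π(0.625)²/4 = 0.3068 in². φR_n = 0.75 × 68 × 0.3068 × 10 × 1 = 156.5 kips.
Bearing (0.5 in plate, F_u = 65 ksi): end bolts L_c = 0.8125 − 0.6875/2 = 0.46875, R_n = min(1.2×0.46875×0.5×65, 2.4×0.625×0.5×65) = 18.281 kips/bolt; interior L_c = 2.375 − 0.6875 = 1.6875, R_n = 48.75 kips/bolt. φR_n = 0.75 × (2×18.281 + 8×48.75) = 319.9 kips.
Tension rupture (net): A_n = (5.875 − 2×0.75)×0.5 = 2.1875 in² (U = 1.0, A_e = A_n). φR_n = 0.75 × 65 × 2.1875 = 106.6 kips.
Tension yield (gross): A_g = 5.875×0.5 = 2.9375 in². φR_n = 0.90 × 50 × 2.9375 = 132.2 kips.
Block shear: shear path 2×[0.8125+4×2.375] = 2×10.3125 in, A_gv = 10.313, A_nv = 2×(10.3125 − 4.5×0.75)×0.5 = 6.9375 in²; tension across gage: (2.375 − 1×0.75)×0.5 = 0.8125 in². R_n = min(0.6×65×6.9375, 0.6×50×10.313) + 1.0×65×0.8125 = min(270.56, 309.39) + 52.813 = 323.37 kips. φR_n = 0.75 × 323.37 = 242.5 kips.
Governing: min(156.5, 319.9, 106.6, 132.2, 242.5) = 106.6 kips → net-section rupture.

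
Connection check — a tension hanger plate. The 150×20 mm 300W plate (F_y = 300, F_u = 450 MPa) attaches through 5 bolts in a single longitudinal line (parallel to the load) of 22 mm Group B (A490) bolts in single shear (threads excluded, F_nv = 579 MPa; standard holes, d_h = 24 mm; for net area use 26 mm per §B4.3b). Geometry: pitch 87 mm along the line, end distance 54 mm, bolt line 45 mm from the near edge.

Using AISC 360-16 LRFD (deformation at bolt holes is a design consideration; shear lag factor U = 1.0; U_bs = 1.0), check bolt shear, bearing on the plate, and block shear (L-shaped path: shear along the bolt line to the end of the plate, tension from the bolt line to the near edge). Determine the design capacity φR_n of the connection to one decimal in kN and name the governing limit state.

825.4 kN (bolt shear governs)

Bolt shear: A_b = π(22)²/4 = 380.13 mm². φR_n = 0.75 × 579 × 380.13 × 5 × 1 = 825.4 kN.
Bearing (20 mm plate, F_u = 450 MPa): end bolts L_c = 54 − 24/2 = 42, R_n = min(1.2×42×20×450, 2.4×22×20×450) = 453.6 kN/bolt; interior L_c = 87 − 24 = 63, R_n = 475.2 kN/bolt. φR_n = 0.75 × (1×453.6 + 4×475.2) = 1765.8 kN.
Block shear: shear path 1×[54+4×87] = 1×402 mm, A_gv = 8040, A_nv = 1×(402 − 4.5×26)×20 = 5700 mm²; tension to near edge: (45 − 0.5×26)×20 = 640 mm². R_n = min(0.6×450×5700, 0.6×300×8040) + 1.0×450×640 = min(1539, 1447.2) + 288 = 1735.2 kN. φR_n = 0.75 × 1735.2 = 1301.4 kN.
Governing: min(825.4, 1765.8, 1301.4) = 825.4 kN → bolt shear.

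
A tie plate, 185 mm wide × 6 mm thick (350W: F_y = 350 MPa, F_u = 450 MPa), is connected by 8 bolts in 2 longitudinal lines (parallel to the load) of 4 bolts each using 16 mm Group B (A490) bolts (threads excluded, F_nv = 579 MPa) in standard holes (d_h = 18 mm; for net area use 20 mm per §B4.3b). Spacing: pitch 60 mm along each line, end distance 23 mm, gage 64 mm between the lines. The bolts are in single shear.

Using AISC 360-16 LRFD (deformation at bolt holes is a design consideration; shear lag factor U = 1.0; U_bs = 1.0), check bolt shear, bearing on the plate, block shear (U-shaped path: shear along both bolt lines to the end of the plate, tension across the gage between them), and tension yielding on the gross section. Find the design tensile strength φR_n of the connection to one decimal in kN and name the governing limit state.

349.7 kN (gross-section yield governs)

Bolt shear: A_b = π(16)²/4 = 201.06 mm². φR_n = 0.75 × 579 × 201.06 × 8 × 1 = 698.5 kN.
Bearing (6 mm plate, F_u = 450 MPa): end bolts L_c = 23 − 18/2 = 14, R_n = min(1.2×14×6×450, 2.4×16×6×450) = 45.36 kN/bolt; interior L_c = 60 − 18 = 42, R_n = 103.68 kN/bolt. φR_n = 0.75 × (2×45.36 + 6×103.68) = 534.6 kN.
Block shear: shear path 2×[23+3×60] = 2×203 mm, A_gv = 2436, A_nv = 2×(203 − 3.5×20)×6 = 1596 mm²; tension across gage: (64 − 1×20)×6 = 264 mm². R_n = min(0.6×450×1596, 0.6×350×2436) + 1.0×450×264 = min(430.92, 511.56) + 118.8 = 549.72 kN. φR_n = 0.75 × 549.72 = 412.3 kN.
Tension yield (gross): A_g = 185×6 = 1110 mm². φR_n = 0.90 × 350 × 1110 = 349.7 kN.
Governing: min(698.5, 534.6, 412.3, 349.7) = 349.7 kN → gross-section yield.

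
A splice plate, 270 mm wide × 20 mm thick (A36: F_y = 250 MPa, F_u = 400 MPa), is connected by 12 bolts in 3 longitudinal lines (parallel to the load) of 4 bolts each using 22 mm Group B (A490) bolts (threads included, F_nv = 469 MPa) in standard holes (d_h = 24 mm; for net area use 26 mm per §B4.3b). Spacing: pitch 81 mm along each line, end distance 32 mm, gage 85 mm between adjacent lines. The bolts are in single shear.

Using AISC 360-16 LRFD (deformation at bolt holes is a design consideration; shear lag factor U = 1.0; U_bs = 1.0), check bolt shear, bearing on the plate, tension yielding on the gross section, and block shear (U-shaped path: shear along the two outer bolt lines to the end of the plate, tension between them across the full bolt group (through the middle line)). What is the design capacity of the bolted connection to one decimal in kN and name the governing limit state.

1215.0 kN (gross-section yield governs)

Bolt shear: A_b = π(22)²/4 = 380.13 mm². φR_n = 0.75 × 469 × 380.13 × 12 × 1 = 1604.5 kN.
Bearing (20 mm plate, F_u = 400 MPa): end bolts L_c = 32 − 24/2 = 20, R_n = min(1.2×20×20×400, 2.4×22×20×400) = 192 kN/bolt; interior L_c = 81 − 24 = 57, R_n = 422.4 kN/bolt. φR_n = 0.75 × (3×192 + 9×422.4) = 3283.2 kN.
Tension yield (gross): A_g = 270×20 = 5400 mm². φR_n = 0.90 × 250 × 5400 = 1215.0 kN.
Block shear: shear path 2×[32+3×81] = 2×275 mm, A_gv = 11000, A_nv = 2×(275 − 3.5×26)×20 = 7360 mm²; tension across gage: (170 − 2×26)×20 = 2360 mm². R_n = min(0.6×400×7360, 0.6×250×11000) + 1.0×400×2360 = min(1766.4, 1650) + 944 = 2594 kN. φR_n = 0.75 × 2594 = 1945.5 kN.
Governing: min(1604.5, 3283.2, 1215.0, 1945.5) = 1215.0 kN → gross-section yield.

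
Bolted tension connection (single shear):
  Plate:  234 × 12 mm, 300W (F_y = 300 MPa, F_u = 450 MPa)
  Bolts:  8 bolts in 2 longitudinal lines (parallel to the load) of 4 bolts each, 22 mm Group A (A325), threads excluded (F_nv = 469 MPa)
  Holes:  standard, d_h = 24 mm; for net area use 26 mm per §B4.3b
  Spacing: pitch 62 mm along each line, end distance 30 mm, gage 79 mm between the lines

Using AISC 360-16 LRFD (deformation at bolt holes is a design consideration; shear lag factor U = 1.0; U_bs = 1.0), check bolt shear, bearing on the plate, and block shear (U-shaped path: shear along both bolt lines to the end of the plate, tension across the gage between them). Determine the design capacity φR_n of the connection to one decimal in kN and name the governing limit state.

822.2 kN (block shear governs)

Bolt shear: A_b = π(22)²/4 = 380.13 mm². φR_n = 0.75 × 469 × 380.13 × 8 × 1 = 1069.7 kN.
Bearing (12 mm plate, F_u = 450 MPa): end bolts L_c = 30 − 24/2 = 18, R_n = min(1.2×18×12×450, 2.4×22×12×450) = 116.64 kN/bolt; interior L_c = 62 − 24 = 38, R_n = 246.24 kN/bolt. φR_n = 0.75 × (2×116.64 + 6×246.24) = 1283.0 kN.
Block shear: shear path 2×[30+3×62] = 2×216 mm, A_gv = 5184, A_nv = 2×(216 − 3.5×26)×12 = 3000 mm²; tension across gage: (79 − 1×26)×12 = 636 mm². R_n = min(0.6×450×3000, 0.6×300×5184) + 1.0×450×636 = min(810, 933.12) + 286.2 = 1096.2 kN. φR_n = 0.75 × 1096.2 = 822.2 kN.
Governing: min(1069.7, 1283.0, 822.2) = 822.2 kN → block shear.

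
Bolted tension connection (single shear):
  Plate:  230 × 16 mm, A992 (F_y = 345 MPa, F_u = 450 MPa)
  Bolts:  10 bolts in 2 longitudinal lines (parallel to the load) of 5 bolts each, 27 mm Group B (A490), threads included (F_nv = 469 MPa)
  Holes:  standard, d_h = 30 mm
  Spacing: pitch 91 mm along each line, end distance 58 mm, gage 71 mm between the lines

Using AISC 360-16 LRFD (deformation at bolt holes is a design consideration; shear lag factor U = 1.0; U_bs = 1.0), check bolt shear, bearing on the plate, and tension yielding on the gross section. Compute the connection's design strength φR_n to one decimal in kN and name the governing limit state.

Bolt shear: A_b = π(27)²/4 = 572.56 mm². φR_n = 0.75 × 469 × 572.56 × 10 × 1 = 2014.0 kN.
Bearing (16 mm plate, F_u = 450 MPa): end bolts L_c = 58 − 30/2 = 43, R_n = min(1.2×43×16×450, 2.4×27×16×450) = 371.52 kN/bolt; interior L_c = 91 − 30 = 61, R_n = 466.56 kN/bolt. φR_n = 0.75 × (2×371.52 + 8×466.56) = 3356.6 kN.
Tension yield (gross): A_g = 230×16 = 3680 mm². φR_n = 0.90 × 345 × 3680 = 1142.6 kN.
Governing: min(2014.0, 3356.6, 1142.6) = 1142.6 kN → gross-section yield.

1142.6 kN (gross-section yield governs)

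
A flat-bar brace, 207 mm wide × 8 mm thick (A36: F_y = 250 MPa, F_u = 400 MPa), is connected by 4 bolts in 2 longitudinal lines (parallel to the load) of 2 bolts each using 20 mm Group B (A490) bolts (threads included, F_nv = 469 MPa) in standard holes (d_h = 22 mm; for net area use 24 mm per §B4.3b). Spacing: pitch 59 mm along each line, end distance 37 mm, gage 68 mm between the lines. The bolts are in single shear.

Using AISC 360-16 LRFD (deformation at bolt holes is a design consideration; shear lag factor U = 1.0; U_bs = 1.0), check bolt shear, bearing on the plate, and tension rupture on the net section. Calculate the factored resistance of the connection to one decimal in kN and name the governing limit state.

362.9 kN (bearing governs)

Bolt shear: A_b = π(20)²/4 = 314.16 mm². φR_n = 0.75 × 469 × 314.16 × 4 × 1 = 442.0 kN.
Bearing (8 mm plate, F_u = 400 MPa): end bolts L_c = 37 − 22/2 = 26, R_n = min(1.2×26×8×400, 2.4×20×8×400) = 99.84 kN/bolt; interior L_c = 59 − 22 = 37, R_n = 142.08 kN/bolt. φR_n = 0.75 × (2×99.84 + 2×142.08) = 362.9 kN.
Tension rupture (net): A_n = (207 − 2×24)×8 = 1272 mm² (U = 1.0, A_e = A_n). φR_n = 0.75 × 400 × 1272 = 381.6 kN.
Governing: min(442.0, 362.9, 381.6) = 362.9 kN → bearing.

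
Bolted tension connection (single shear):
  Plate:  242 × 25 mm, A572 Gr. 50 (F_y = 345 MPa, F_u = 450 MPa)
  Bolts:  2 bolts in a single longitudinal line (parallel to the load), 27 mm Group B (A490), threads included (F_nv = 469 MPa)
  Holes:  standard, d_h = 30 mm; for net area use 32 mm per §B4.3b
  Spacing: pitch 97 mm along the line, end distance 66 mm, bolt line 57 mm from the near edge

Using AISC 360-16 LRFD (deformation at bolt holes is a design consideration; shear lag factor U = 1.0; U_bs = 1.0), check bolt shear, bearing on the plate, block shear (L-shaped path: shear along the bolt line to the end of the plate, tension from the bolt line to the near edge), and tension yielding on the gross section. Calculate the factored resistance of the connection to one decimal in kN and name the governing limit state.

402.8 kN (bolt shear governs)

Bolt shear: A_b = π(27)²/4 = 572.56 mm². φR_n = 0.75 × 469 × 572.56 × 2 × 1 = 402.8 kN.
Bearing (25 mm plate, F_u = 450 MPa): end bolts L_c = 66 − 30/2 = 51, R_n = min(1.2×51×25×450, 2.4×27×25×450) = 688.5 kN/bolt; interior L_c = 97 − 30 = 67, R_n = 729 kN/bolt. φR_n = 0.75 × (1×688.5 + 1×729) = 1063.1 kN.
Block shear: shear path 1×[66+1×97] = 1×163 mm, A_gv = 4075, A_nv = 1×(163 − 1.5×32)×25 = 2875 mm²; tension to near edge: (57 − 0.5×32)×25 = 1025 mm². R_n = min(0.6×450×2875, 0.6×345×4075) + 1.0×450×1025 = min(776.25, 843.53) + 461.25 = 1237.5 kN. φR_n = 0.75 × 1237.5 = 928.1 kN.
Tension yield (gross): A_g = 242×25 = 6050 mm². φR_n = 0.90 × 345 × 6050 = 1878.5 kN.
Governing: min(402.8, 1063.1, 928.1, 1878.5) = 402.8 kN → bolt shear.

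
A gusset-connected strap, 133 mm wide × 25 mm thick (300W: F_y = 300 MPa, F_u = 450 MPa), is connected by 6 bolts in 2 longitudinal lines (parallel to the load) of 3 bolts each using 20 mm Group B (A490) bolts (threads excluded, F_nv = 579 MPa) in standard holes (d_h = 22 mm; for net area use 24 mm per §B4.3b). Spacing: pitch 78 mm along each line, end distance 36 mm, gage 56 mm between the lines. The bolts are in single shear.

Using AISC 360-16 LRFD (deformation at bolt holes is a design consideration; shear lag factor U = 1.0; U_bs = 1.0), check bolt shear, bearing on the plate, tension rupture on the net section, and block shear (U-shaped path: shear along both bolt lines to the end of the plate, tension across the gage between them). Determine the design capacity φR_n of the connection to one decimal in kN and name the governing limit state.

Bolt shear: A_b = π(20)²/4 = 314.16 mm². φR_n = 0.75 × 579 × 314.16 × 6 × 1 = 818.5 kN.
Bearing (25 mm plate, F_u = 450 MPa): end bolts L_c = 36 − 22/2 = 25, R_n = min(1.2×25×25×450, 2.4×20×25×450) = 337.5 kN/bolt; interior L_c = 78 − 22 = 56, R_n = 540 kN/bolt. φR_n = 0.75 × (2×337.5 + 4×540) = 2126.3 kN.
Tension rupture (net): A_n = (133 − 2×24)×25 = 2125 mm² (U = 1.0, A_e = A_n). φR_n = 0.75 × 450 × 2125 = 717.2 kN.
Block shear: shear path 2×[36+2×78] = 2×192 mm, A_gv = 9600, A_nv = 2×(192 − 2.5×24)×25 = 6600 mm²; tension across gage: (56 − 1×24)×25 = 800 mm². R_n = min(0.6×450×6600, 0.6×300×9600) + 1.0×450×800 = min(1782, 1728) + 360 = 2088 kN. φR_n = 0.75 × 2088 = 1566.0 kN.
Governing: min(818.5, 2126.3, 717.2, 1566.0) = 717.2 kN → net-section rupture.

717.2 kN (net-section rupture governs)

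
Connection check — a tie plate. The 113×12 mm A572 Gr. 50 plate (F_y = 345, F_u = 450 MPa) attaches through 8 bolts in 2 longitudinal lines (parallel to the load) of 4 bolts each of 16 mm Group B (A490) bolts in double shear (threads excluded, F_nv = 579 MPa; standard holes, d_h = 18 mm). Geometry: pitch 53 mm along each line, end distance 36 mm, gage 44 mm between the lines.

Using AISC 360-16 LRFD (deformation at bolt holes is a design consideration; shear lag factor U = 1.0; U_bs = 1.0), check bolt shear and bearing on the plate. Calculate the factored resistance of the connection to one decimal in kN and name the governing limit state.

Bolt shear: A_b = π(16)²/4 = 201.06 mm². φR_n = 0.75 × 579 × 201.06 × 8 × 2 = 1397.0 kN.
Bearing (12 mm plate, F_u = 450 MPa): end bolts L_c = 36 − 18/2 = 27, R_n = min(1.2×27×12×450, 2.4×16×12×450) = 174.96 kN/bolt; interior L_c = 53 − 18 = 35, R_n = 207.36 kN/bolt. φR_n = 0.75 × (2×174.96 + 6×207.36) = 1195.6 kN.
Governing: min(1397.0, 1195.6) = 1195.6 kN → bearing.

1195.6 kN (bearing governs)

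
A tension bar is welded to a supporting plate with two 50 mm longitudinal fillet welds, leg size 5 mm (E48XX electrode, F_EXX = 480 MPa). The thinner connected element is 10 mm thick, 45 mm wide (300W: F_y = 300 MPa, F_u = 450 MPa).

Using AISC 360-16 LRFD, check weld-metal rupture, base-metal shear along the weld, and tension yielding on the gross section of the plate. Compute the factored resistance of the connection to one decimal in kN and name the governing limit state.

76.4 kN (weld metal governs)

Weld metal: throat = 0.707×5 = 3.535 mm, L = 2×50 = 100 mm. φR_n = 0.75 × 0.6 × 480 × 3.535 × 100 = 76.4 kN.
Base metal shear (10 mm plate): yield φR_n = 1.0×0.6×300×10×100 = 180.0 kN; rupture φR_n = 0.75×0.6×450×10×100 = 202.5 kN; take 180.0 kN (yield).
Tension yield (gross): A_g = 45×10 = 450 mm². φR_n = 0.90 × 300 × 450 = 121.5 kN.
Governing: min(76.4, 180.0, 121.5) = 76.4 kN → weld metal.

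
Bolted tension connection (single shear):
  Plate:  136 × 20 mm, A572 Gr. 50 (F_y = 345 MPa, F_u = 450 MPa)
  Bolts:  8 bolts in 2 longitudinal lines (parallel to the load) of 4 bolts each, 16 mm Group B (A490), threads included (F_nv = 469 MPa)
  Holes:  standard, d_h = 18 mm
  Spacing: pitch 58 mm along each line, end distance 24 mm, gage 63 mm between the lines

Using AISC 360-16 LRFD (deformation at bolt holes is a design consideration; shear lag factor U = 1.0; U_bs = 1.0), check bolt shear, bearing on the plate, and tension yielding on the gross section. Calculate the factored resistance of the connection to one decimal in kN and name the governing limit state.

Bolt shear: A_b = π(16)²/4 = 201.06 mm². φR_n = 0.75 × 469 × 201.06 × 8 × 1 = 565.8 kN.
Bearing (20 mm plate, F_u = 450 MPa): end bolts L_c = 24 − 18/2 = 15, R_n = min(1.2×15×20×450, 2.4×16×20×450) = 162 kN/bolt; interior L_c = 58 − 18 = 40, R_n = 345.6 kN/bolt. φR_n = 0.75 × (2×162 + 6×345.6) = 1798.2 kN.
Tension yield (gross): A_g = 136×20 = 2720 mm². φR_n = 0.90 × 345 × 2720 = 844.6 kN.
Governing: min(565.8, 1798.2, 844.6) = 565.8 kN → bolt shear.

565.8 kN (bolt shear governs)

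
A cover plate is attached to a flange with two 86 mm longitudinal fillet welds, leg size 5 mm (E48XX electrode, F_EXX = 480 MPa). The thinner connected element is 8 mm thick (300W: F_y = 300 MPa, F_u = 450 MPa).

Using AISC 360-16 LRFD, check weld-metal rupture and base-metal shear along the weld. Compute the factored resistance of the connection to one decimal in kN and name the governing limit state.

Weld metal: throat = 0.707×5 = 3.535 mm, L = 2×86 = 172 mm. φR_n = 0.75 × 0.6 × 480 × 3.535 × 172 = 131.3 kN.
Base metal shear (8 mm plate): yield φR_n = 1.0×0.6×300×8×172 = 247.7 kN; rupture φR_n = 0.75×0.6×450×8×172 = 278.6 kN; take 247.7 kN (yield).
Governing: min(131.3, 247.7) = 131.3 kN → weld metal.

131.3 kN (weld metal governs)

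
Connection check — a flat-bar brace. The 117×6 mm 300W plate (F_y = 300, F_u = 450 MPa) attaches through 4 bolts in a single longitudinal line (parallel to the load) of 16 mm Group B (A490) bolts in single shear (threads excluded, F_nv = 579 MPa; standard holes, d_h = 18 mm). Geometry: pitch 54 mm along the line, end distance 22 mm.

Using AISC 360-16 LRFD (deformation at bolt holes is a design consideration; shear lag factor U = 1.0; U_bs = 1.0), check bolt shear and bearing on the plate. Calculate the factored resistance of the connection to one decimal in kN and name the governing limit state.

Bolt shear: A_b = π(16)²/4 = 201.06 mm². φR_n = 0.75 × 579 × 201.06 × 4 × 1 = 349.2 kN.
Bearing (6 mm plate, F_u = 450 MPa): end bolts L_c = 22 − 18/2 = 13, R_n = min(1.2×13×6×450, 2.4×16×6×450) = 42.12 kN/bolt; interior L_c = 54 − 18 = 36, R_n = 103.68 kN/bolt. φR_n = 0.75 × (1×42.12 + 3×103.68) = 264.9 kN.
Governing: min(349.2, 264.9) = 264.9 kN → bearing.

264.9 kN (bearing governs)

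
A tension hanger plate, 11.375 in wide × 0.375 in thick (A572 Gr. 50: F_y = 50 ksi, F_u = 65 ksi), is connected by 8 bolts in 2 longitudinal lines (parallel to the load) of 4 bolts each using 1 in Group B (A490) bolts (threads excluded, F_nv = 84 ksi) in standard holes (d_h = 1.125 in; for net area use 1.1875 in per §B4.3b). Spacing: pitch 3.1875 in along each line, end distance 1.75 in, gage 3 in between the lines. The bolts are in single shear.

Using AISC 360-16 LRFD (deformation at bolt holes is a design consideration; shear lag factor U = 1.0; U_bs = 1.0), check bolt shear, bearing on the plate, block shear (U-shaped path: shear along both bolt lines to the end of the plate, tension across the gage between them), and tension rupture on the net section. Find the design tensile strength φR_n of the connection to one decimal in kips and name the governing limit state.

164.5 kips (net-section rupture governs)

Bolt shear: A_b = π(1)²/4 = 0.7854 in². φR_n = 0.75 × 84 × 0.7854 × 8 × 1 = 395.8 kips.
Bearing (0.375 in plate, F_u = 65 ksi): end bolts L_c = 1.75 − 1.125/2 = 1.1875, R_n = min(1.2×1.1875×0.375×65, 2.4×1×0.375×65) = 34.734 kips/bolt; interior L_c = 3.1875 − 1.125 = 2.0625, R_n = 58.5 kips/bolt. φR_n = 0.75 × (2×34.734 + 6×58.5) = 315.4 kips.
Block shear: shear path 2×[1.75+3×3.1875] = 2×11.3125 in, A_gv = 8.4844, A_nv = 2×(11.3125 − 3.5×1.1875)×0.375 = 5.3672 in²; tension across gage: (3 − 1×1.1875)×0.375 = 0.67969 in². R_n = min(0.6×65×5.3672, 0.6×50×8.4844) + 1.0×65×0.67969 = min(209.32, 254.53) + 44.18 = 253.5 kips. φR_n = 0.75 × 253.5 = 190.1 kips.
Tension rupture (net): A_n = (11.375 − 2×1.1875)×0.375 = 3.375 in² (U = 1.0, A_e = A_n). φR_n = 0.75 × 65 × 3.375 = 164.5 kips.
Governing: min(395.8, 315.4, 190.1, 164.5) = 164.5 kips → net-section rupture.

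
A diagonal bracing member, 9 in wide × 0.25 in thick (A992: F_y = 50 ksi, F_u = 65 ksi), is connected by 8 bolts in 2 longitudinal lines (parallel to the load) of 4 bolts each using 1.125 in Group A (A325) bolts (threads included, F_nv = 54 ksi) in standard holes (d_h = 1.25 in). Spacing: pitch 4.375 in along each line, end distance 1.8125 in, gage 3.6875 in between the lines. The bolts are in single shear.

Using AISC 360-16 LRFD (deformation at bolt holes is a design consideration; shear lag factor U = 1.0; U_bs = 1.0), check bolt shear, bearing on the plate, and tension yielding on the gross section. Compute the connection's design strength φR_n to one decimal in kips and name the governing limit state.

Bolt shear: A_b = π(1.125)²/4 = 0.99402 in². φR_n = 0.75 × 54 × 0.99402 × 8 × 1 = 322.1 kips.
Bearing (0.25 in plate, F_u = 65 ksi): end bolts L_c = 1.8125 − 1.25/2 = 1.1875, R_n = min(1.2×1.1875×0.25×65, 2.4×1.125×0.25×65) = 23.156 kips/bolt; interior L_c = 4.375 − 1.25 = 3.125, R_n = 43.875 kips/bolt. φR_n = 0.75 × (2×23.156 + 6×43.875) = 232.2 kips.
Tension yield (gross): A_g = 9×0.25 = 2.25 in². φR_n = 0.90 × 50 × 2.25 = 101.3 kips.
Governing: min(322.1, 232.2, 101.3) = 101.3 kips → gross-section yield.

101.3 kips (gross-section yield governs)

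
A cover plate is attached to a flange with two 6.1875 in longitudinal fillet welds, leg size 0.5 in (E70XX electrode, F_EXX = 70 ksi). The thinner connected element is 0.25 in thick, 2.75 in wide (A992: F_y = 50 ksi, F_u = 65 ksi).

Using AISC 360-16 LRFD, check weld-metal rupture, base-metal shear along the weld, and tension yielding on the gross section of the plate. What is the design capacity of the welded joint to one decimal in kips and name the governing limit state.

30.9 kips (gross-section yield governs)

Weld metal: throat = 0.707×0.5 = 0.3535 in, L = 2×6.1875 = 12.375 in. φR_n = 0.75 × 0.6 × 70 × 0.3535 × 12.375 = 137.8 kips.
Base metal shear (0.25 in plate): yield φR_n = 1.0×0.6×50×0.25×12.375 = 92.8 kips; rupture φR_n = 0.75×0.6×65×0.25×12.375 = 90.5 kips; take 90.5 kips (rupture).
Tension yield (gross): A_g = 2.75×0.25 = 0.6875 in². φR_n = 0.90 × 50 × 0.6875 = 30.9 kips.
Governing: min(137.8, 90.5, 30.9) = 30.9 kips → gross-section yield.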